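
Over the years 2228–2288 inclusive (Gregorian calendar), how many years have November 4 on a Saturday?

8

Track November 4's weekday year by year (advancing +1, or +2 across a Feb 29):
  2228: Tue  2229: Wed (+1)  2230: Thu (+1)  2231: Fri (+1)  2232: Sun (+2)
  2233: Mon (+1)  2234: Tue (+1)  2235: Wed (+1)  2236: Fri (+2)  2237: Sat (+1) ✓
  2238: Sun (+1)  2239: Mon (+1)  2240: Wed (+2)  2241: Thu (+1)  … (33 more years) …
  2275: Thu (+1)  2276: Sat (+2) ✓  2277: Sun (+1)  2278: Mon (+1)  2279: Tue (+1)
  2280: Thu (+2)  2281: Fri (+1)  2282: Sat (+1) ✓  2283: Sun (+1)  2284: Tue (+2)
  2285: Wed (+1)  2286: Thu (+1)  2287: Fri (+1)  2288: Sun (+2)
Saturday years: 2237, 2243, 2248, 2254, 2265, 2271, 2276, 2282 — 8 in total.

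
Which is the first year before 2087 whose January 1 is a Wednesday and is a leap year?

2076

Jan 1 advances by 2 weekdays after a leap year and by 1 after a common year.
2087: Jan 1 is Wednesday.
2086: Tuesday
2085: Monday
2084: Saturday (leap)
2083: Friday
2082: Thursday
2081: Wednesday
2080: Monday (leap)
2079: Sunday
2078: Saturday
2077: Friday
2076: Wednesday (leap)
2076 begins on a Wednesday and is a leap year.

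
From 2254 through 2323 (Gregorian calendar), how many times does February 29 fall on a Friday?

2

Leap years in 2254–2323: 16 of them.
Feb 29 weekday advances by 5 (mod 7) from one leap year to the next four years later (or differs when a century non-leap intervenes).
Leap-day weekdays: 2256:Fri✓ 2260:Wed 2264:Mon 2268:Sat 2272:Thu 2276:Tue 2280:Sun 2284:Fri✓ 2288:Wed 2292:Mon 2296:Sat 2304:Mon 2308:Sat 2312:Thu 2316:Tue 2320:Sun
Friday: 2256, 2284 → 2.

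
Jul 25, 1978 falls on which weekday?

Tuesday

January 1, 1978 is a Sunday.
July 25 is day 206 of the year, i.e. 205 days after Jan 1.
205 mod 7 = 2, so advance 2 weekdays from Sunday: Tuesday.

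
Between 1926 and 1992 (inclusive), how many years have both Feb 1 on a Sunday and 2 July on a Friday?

Check each year's weekday for Feb 1 and 2 July:
  1926: Mon/Fri  1927: Tue/Sat  1928: Wed/Mon  1929: Fri/Tue  1930: Sat/Wed  1931: Sun/Thu  1932: Mon/Sat  1933: Wed/Sun  1934: Thu/Mon  1935: Fri/Tue  1936: Sat/Thu  1937: Mon/Fri  1938: Tue/Sat  1939: Wed/Sun  …(39 more)…  1979: Thu/Mon  1980: Fri/Wed  1981: Sun/Thu  1982: Mon/Fri  1983: Tue/Sat  1984: Wed/Mon  1985: Fri/Tue  1986: Sat/Wed  1987: Sun/Thu  1988: Mon/Sat  1989: Wed/Sun  1990: Thu/Mon  1991: Fri/Tue  1992: Sat/Thu
Both conditions hold in: 1948, 1976 — 2.

2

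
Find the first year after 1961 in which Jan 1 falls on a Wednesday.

Jan 1 advances by 2 weekdays after a leap year and by 1 after a common year.
1961: Jan 1 is Sunday.
1962: Monday
1963: Tuesday
1964: Wednesday (leap)
1964 begins on a Wednesday

1964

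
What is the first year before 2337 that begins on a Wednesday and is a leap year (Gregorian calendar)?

2336

Jan 1 advances by 2 weekdays after a leap year and by 1 after a common year.
2337: Jan 1 is Friday.
2336: Wednesday (leap)
2336 begins on a Wednesday and is a leap year.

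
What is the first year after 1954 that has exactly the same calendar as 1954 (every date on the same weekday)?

1965

Two years share a calendar iff Jan 1 falls on the same weekday and both are leap or both are common. 1954: Jan 1 is Friday, common year.
1955: Jan 1 Saturday, common
1956: Jan 1 Sunday, leap
1957: Jan 1 Tuesday, common
1958: Jan 1 Wednesday, common
1959: Jan 1 Thursday, common
1960: Jan 1 Friday, leap
1961: Jan 1 Sunday, common
1962: Jan 1 Monday, common
1963: Jan 1 Tuesday, common
1964: Jan 1 Wednesday, leap
1965: Jan 1 Friday, common
1965 matches on both conditions.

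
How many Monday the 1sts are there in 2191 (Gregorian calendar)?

Check the 1st of each month of 2191: Jan 1: Sat, Feb 1: Tue, Mar 1: Tue, Apr 1: Fri, May 1: Sun, Jun 1: Wed, Jul 1: Fri, Aug 1: Mon, Sep 1: Thu, Oct 1: Sat, Nov 1: Tue, Dec 1: Thu.
Monday occurs in August — 1 month.

1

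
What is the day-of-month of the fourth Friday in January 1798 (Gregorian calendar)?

26

January 1, 1798 is a Monday, so the first Friday is the 5th.
The fourth Friday is 5 + 21 = 26.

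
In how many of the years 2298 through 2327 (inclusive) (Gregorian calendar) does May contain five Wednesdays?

May has 31 days; it has five Wednesdays when Wednesday falls among the first (month-length − 28) days — i.e. when May 1 is one of Wednesday/Tuesday/Monday.
May 1 by year: 2298:Sun 2299:Mon✓ 2300:Tue✓ 2301:Wed✓ 2302:Thu 2303:Fri 2304:Sun 2305:Mon✓ 2306:Tue✓ 2307:Wed✓ 2308:Fri 2309:Sat 2310:Sun 2311:Mon✓ 2312:Wed✓ 2313:Thu 2314:Fri 2315:Sat 2316:Mon✓ 2317:Tue✓ 2318:Wed✓ 2319:Thu 2320:Sat 2321:Sun 2322:Mon✓ 2323:Tue✓ 2324:Thu 2325:Fri 2326:Sat 2327:Sun
Years with five Wednesdays: 2299, 2300, 2301, 2305, 2306, 2307, 2311, 2312, 2316, 2317, 2318, 2322, 2323 → 13.

13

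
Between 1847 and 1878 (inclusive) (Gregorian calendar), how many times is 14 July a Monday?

4

Track 14 July's weekday year by year (advancing +1, or +2 across a Feb 29):
  1847: Wed  1848: Fri (+2)  1849: Sat (+1)  1850: Sun (+1)  1851: Mon (+1) ✓
  1852: Wed (+2)  1853: Thu (+1)  1854: Fri (+1)  1855: Sat (+1)  1856: Mon (+2) ✓
  1857: Tue (+1)  1858: Wed (+1)  1859: Thu (+1)  1860: Sat (+2)  … (4 more years) …
  1865: Fri (+1)  1866: Sat (+1)  1867: Sun (+1)  1868: Tue (+2)  1869: Wed (+1)
  1870: Thu (+1)  1871: Fri (+1)  1872: Sun (+2)  1873: Mon (+1) ✓  1874: Tue (+1)
  1875: Wed (+1)  1876: Fri (+2)  1877: Sat (+1)  1878: Sun (+1)
Monday years: 1851, 1856, 1862, 1873 — 4 in total.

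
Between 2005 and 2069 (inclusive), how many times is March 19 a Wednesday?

9

Track March 19's weekday year by year (advancing +1, or +2 across a Feb 29):
  2005: Sat  2006: Sun (+1)  2007: Mon (+1)  2008: Wed (+2) ✓  2009: Thu (+1)
  2010: Fri (+1)  2011: Sat (+1)  2012: Mon (+2)  2013: Tue (+1)  2014: Wed (+1) ✓
  2015: Thu (+1)  2016: Sat (+2)  2017: Sun (+1)  2018: Mon (+1)  … (37 more years) …
  2056: Sun (+2)  2057: Mon (+1)  2058: Tue (+1)  2059: Wed (+1) ✓  2060: Fri (+2)
  2061: Sat (+1)  2062: Sun (+1)  2063: Mon (+1)  2064: Wed (+2) ✓  2065: Thu (+1)
  2066: Fri (+1)  2067: Sat (+1)  2068: Mon (+2)  2069: Tue (+1)
Wednesday years: 2008, 2014, 2025, 2031, 2036, 2042, 2053, 2059, 2064 — 9 in total.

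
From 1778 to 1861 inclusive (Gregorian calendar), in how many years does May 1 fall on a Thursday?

Track May 1's weekday year by year (advancing +1, or +2 across a Feb 29):
  1778: Fri  1779: Sat (+1)  1780: Mon (+2)  1781: Tue (+1)  1782: Wed (+1)
  1783: Thu (+1) ✓  1784: Sat (+2)  1785: Sun (+1)  1786: Mon (+1)  1787: Tue (+1)
  1788: Thu (+2) ✓  1789: Fri (+1)  1790: Sat (+1)  1791: Sun (+1)  … (56 more years) …
  1848: Mon (+2)  1849: Tue (+1)  1850: Wed (+1)  1851: Thu (+1) ✓  1852: Sat (+2)
  1853: Sun (+1)  1854: Mon (+1)  1855: Tue (+1)  1856: Thu (+2) ✓  1857: Fri (+1)
  1858: Sat (+1)  1859: Sun (+1)  1860: Tue (+2)  1861: Wed (+1)
Thursday years: 1783, 1788, 1794, 1800, 1806, 1817, 1823, 1828, 1834, 1845, 1851, 1856 — 12 in total.

12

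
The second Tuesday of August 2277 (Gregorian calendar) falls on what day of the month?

August 1, 2277 is a Wednesday, so the first Tuesday is the 7th.
The second Tuesday is 7 + 7 = 14.

14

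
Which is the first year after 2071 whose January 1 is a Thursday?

Jan 1 advances by 2 weekdays after a leap year and by 1 after a common year.
2071: Jan 1 is Thursday.
2072: Friday (leap)
2073: Sunday
2074: Monday
2075: Tuesday
2076: Wednesday (leap)
2077: Friday
2078: Saturday
2079: Sunday
2080: Monday (leap)
2081: Wednesday
2082: Thursday
2082 begins on a Thursday

2082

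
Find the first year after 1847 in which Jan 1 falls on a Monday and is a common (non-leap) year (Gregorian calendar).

1849

Jan 1 advances by 2 weekdays after a leap year and by 1 after a common year.
1847: Jan 1 is Friday.
1848: Saturday (leap)
1849: Monday
1849 begins on a Monday and is a common year.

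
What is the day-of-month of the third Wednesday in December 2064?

December 1, 2064 is a Monday, so the first Wednesday is the 3rd.
The third Wednesday is 3 + 14 = 17.

17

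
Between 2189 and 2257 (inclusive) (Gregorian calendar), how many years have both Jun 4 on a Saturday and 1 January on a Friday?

Check each year's weekday for Jun 4 and 1 January:
  2189: Thu/Thu  2190: Fri/Fri  2191: Sat/Sat  2192: Mon/Sun  2193: Tue/Tue  2194: Wed/Wed  2195: Thu/Thu  2196: Sat/Fri ✓  2197: Sun/Sun  2198: Mon/Mon  2199: Tue/Tue  2200: Wed/Wed  2201: Thu/Thu  2202: Fri/Fri  …(41 more)…  2244: Tue/Mon  2245: Wed/Wed  2246: Thu/Thu  2247: Fri/Fri  2248: Sun/Sat  2249: Mon/Mon  2250: Tue/Tue  2251: Wed/Wed  2252: Fri/Thu  2253: Sat/Sat  2254: Sun/Sun  2255: Mon/Mon  2256: Wed/Tue  2257: Thu/Thu
Both conditions hold in: 2196, 2208, 2236 — 3.

3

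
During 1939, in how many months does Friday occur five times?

A month of length L has five Fridays iff its first Friday is on day ≤ L−28 (so day 1–3 in a 31-day month, 1–2 in a 30-day month, day 1 in a leap February).
Checking each month of 1939: Jan starts Sun (31d); Feb starts Wed (28d); Mar starts Wed (31d) ✓; Apr starts Sat (30d); May starts Mon (31d); Jun starts Thu (30d) ✓; Jul starts Sat (31d); Aug starts Tue (31d); Sep starts Fri (30d) ✓; Oct starts Sun (31d); Nov starts Wed (30d); Dec starts Fri (31d) ✓.
Five-Friday months: March, June, September, December → 4.

4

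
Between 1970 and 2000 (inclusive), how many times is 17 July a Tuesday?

Track 17 July's weekday year by year (advancing +1, or +2 across a Feb 29):
  1970: Fri  1971: Sat (+1)  1972: Mon (+2)  1973: Tue (+1) ✓  1974: Wed (+1)
  1975: Thu (+1)  1976: Sat (+2)  1977: Sun (+1)  1978: Mon (+1)  1979: Tue (+1) ✓
  1980: Thu (+2)  1981: Fri (+1)  1982: Sat (+1)  1983: Sun (+1)  … (3 more years) …
  1987: Fri (+1)  1988: Sun (+2)  1989: Mon (+1)  1990: Tue (+1) ✓  1991: Wed (+1)
  1992: Fri (+2)  1993: Sat (+1)  1994: Sun (+1)  1995: Mon (+1)  1996: Wed (+2)
  1997: Thu (+1)  1998: Fri (+1)  1999: Sat (+1)  2000: Mon (+2)
Tuesday years: 1973, 1979, 1984, 1990 — 4 in total.

4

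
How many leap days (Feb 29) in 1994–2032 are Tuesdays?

Leap years in 1994–2032: 10 of them.
Feb 29 weekday advances by 5 (mod 7) from one leap year to the next four years later (or differs when a century non-leap intervenes).
Leap-day weekdays: 1996:Thu 2000:Tue✓ 2004:Sun 2008:Fri 2012:Wed 2016:Mon 2020:Sat 2024:Thu 2028:Tue✓ 2032:Sun
Tuesday: 2000, 2028 → 2.

2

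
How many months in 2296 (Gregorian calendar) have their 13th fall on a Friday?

2

Check the 13th of each month of 2296: Jan 13: Mon, Feb 13: Thu, Mar 13: Fri, Apr 13: Mon, May 13: Wed, Jun 13: Sat, Jul 13: Mon, Aug 13: Thu, Sep 13: Sun, Oct 13: Tue, Nov 13: Fri, Dec 13: Sun.
Friday occurs in March, November — 2 months.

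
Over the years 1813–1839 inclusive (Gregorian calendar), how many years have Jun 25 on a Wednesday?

4

Track Jun 25's weekday year by year (advancing +1, or +2 across a Feb 29):
  1813: Fri  1814: Sat (+1)  1815: Sun (+1)  1816: Tue (+2)  1817: Wed (+1) ✓
  1818: Thu (+1)  1819: Fri (+1)  1820: Sun (+2)  1821: Mon (+1)  1822: Tue (+1)
  1823: Wed (+1) ✓  1824: Fri (+2)  1825: Sat (+1)  1826: Sun (+1)  1827: Mon (+1)
  1828: Wed (+2) ✓  1829: Thu (+1)  1830: Fri (+1)  1831: Sat (+1)  1832: Mon (+2)
  1833: Tue (+1)  1834: Wed (+1) ✓  1835: Thu (+1)  1836: Sat (+2)  1837: Sun (+1)
  1838: Mon (+1)  1839: Tue (+1)
Wednesday years: 1817, 1823, 1828, 1834 — 4 in total.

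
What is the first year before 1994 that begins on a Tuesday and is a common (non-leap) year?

Jan 1 advances by 2 weekdays after a leap year and by 1 after a common year.
1994: Jan 1 is Saturday.
1993: Friday
1992: Wednesday (leap)
1991: Tuesday
1991 begins on a Tuesday and is a common year.

1991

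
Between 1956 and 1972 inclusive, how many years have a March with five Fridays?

8

March has 31 days; it has five Fridays when Friday falls among the first (month-length − 28) days — i.e. when March 1 is one of Friday/Thursday/Wednesday.
March 1 by year: 1956:Thu✓ 1957:Fri✓ 1958:Sat 1959:Sun 1960:Tue 1961:Wed✓ 1962:Thu✓ 1963:Fri✓ 1964:Sun 1965:Mon 1966:Tue 1967:Wed✓ 1968:Fri✓ 1969:Sat 1970:Sun 1971:Mon 1972:Wed✓
Years with five Fridays: 1956, 1957, 1961, 1962, 1963, 1967, 1968, 1972 → 8.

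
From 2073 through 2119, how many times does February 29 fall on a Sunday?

1

Leap years in 2073–2119: 10 of them.
Feb 29 weekday advances by 5 (mod 7) from one leap year to the next four years later (or differs when a century non-leap intervenes).
Leap-day weekdays: 2076:Sat 2080:Thu 2084:Tue 2088:Sun✓ 2092:Fri 2096:Wed 2104:Fri 2108:Wed 2112:Mon 2116:Sat
Sunday: 2088 → 1.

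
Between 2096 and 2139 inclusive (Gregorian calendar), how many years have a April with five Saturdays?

April has 30 days; it has five Saturdays when Saturday falls among the first (month-length − 28) days — i.e. when April 1 is one of Saturday/Friday.
April 1 by year: 2096:Sun 2097:Mon 2098:Tue 2099:Wed 2100:Thu 2101:Fri✓ 2102:Sat✓ 2103:Sun 2104:Tue 2105:Wed 2106:Thu 2107:Fri✓ 2108:Sun 2109:Mon 2110:Tue …(14 more)… 2125:Sun 2126:Mon 2127:Tue 2128:Thu 2129:Fri✓ 2130:Sat✓ 2131:Sun 2132:Tue 2133:Wed 2134:Thu 2135:Fri✓ 2136:Sun 2137:Mon 2138:Tue 2139:Wed
Years with five Saturdays: 2101, 2102, 2107, 2112, 2113, 2118, 2119, 2124, 2129, 2130, 2135 → 11.

11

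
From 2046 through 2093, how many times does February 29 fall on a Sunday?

Leap years in 2046–2093: 12 of them.
Feb 29 weekday advances by 5 (mod 7) from one leap year to the next four years later (or differs when a century non-leap intervenes).
Leap-day weekdays: 2048:Sat 2052:Thu 2056:Tue 2060:Sun✓ 2064:Fri 2068:Wed 2072:Mon 2076:Sat 2080:Thu 2084:Tue 2088:Sun✓ 2092:Fri
Sunday: 2060, 2088 → 2.

2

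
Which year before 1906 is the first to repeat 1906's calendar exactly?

Two years share a calendar iff Jan 1 falls on the same weekday and both are leap or both are common. 1906: Jan 1 is Monday, common year.
1905: Jan 1 Sunday, common
1904: Jan 1 Friday, leap
1903: Jan 1 Thursday, common
1902: Jan 1 Wednesday, common
1901: Jan 1 Tuesday, common
1900: Jan 1 Monday, common
1900 matches on both conditions.

1900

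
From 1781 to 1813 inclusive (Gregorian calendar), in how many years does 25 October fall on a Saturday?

5

Track 25 October's weekday year by year (advancing +1, or +2 across a Feb 29):
  1781: Thu  1782: Fri (+1)  1783: Sat (+1) ✓  1784: Mon (+2)  1785: Tue (+1)
  1786: Wed (+1)  1787: Thu (+1)  1788: Sat (+2) ✓  1789: Sun (+1)  1790: Mon (+1)
  1791: Tue (+1)  1792: Thu (+2)  1793: Fri (+1)  1794: Sat (+1) ✓  … (5 more years) …
  1800: Sat (+1) ✓  1801: Sun (+1)  1802: Mon (+1)  1803: Tue (+1)  1804: Thu (+2)
  1805: Fri (+1)  1806: Sat (+1) ✓  1807: Sun (+1)  1808: Tue (+2)  1809: Wed (+1)
  1810: Thu (+1)  1811: Fri (+1)  1812: Sun (+2)  1813: Mon (+1)
Saturday years: 1783, 1788, 1794, 1800, 1806 — 5 in total.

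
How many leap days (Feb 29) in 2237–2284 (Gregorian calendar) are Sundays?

Leap years in 2237–2284: 12 of them.
Feb 29 weekday advances by 5 (mod 7) from one leap year to the next four years later (or differs when a century non-leap intervenes).
Leap-day weekdays: 2240:Sat 2244:Thu 2248:Tue 2252:Sun✓ 2256:Fri 2260:Wed 2264:Mon 2268:Sat 2272:Thu 2276:Tue 2280:Sun✓ 2284:Fri
Sunday: 2252, 2280 → 2.

2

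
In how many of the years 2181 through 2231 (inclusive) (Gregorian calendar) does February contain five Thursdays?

February has 28 days (29 in leap years); it has five Thursdays when Thursday falls among the first (month-length − 28) days — i.e. when February 1 is Thursday in a leap year (never in a common year).
February 1 by year: 2181:Thu 2182:Fri 2183:Sat 2184:Sun 2185:Tue 2186:Wed 2187:Thu 2188:Fri 2189:Sun 2190:Mon 2191:Tue 2192:Wed 2193:Fri 2194:Sat 2195:Sun …(21 more)… 2217:Sat 2218:Sun 2219:Mon 2220:Tue 2221:Thu 2222:Fri 2223:Sat 2224:Sun 2225:Tue 2226:Wed 2227:Thu 2228:Fri 2229:Sun 2230:Mon 2231:Tue
Years with five Thursdays: 2216 → 1.

1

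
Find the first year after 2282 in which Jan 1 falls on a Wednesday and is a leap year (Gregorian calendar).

Jan 1 advances by 2 weekdays after a leap year and by 1 after a common year.
2282: Jan 1 is Sunday.
2283: Monday
2284: Tuesday (leap)
2285: Thursday
2286: Friday
2287: Saturday
2288: Sunday (leap)
2289: Tuesday
2290: Wednesday
2291: Thursday
2292: Friday (leap)
2293: Sunday
2294: Monday
2295: Tuesday
2296: Wednesday (leap)
2296 begins on a Wednesday and is a leap year.

2296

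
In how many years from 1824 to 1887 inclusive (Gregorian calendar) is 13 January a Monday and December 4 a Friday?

Check each year's weekday for 13 January and December 4:
  1824: Tue/Sat  1825: Thu/Sun  1826: Fri/Mon  1827: Sat/Tue  1828: Sun/Thu  1829: Tue/Fri  1830: Wed/Sat  1831: Thu/Sun  1832: Fri/Tue  1833: Sun/Wed  1834: Mon/Thu  1835: Tue/Fri  1836: Wed/Sun  1837: Fri/Mon  …(36 more)…  1874: Tue/Fri  1875: Wed/Sat  1876: Thu/Mon  1877: Sat/Tue  1878: Sun/Wed  1879: Mon/Thu  1880: Tue/Sat  1881: Thu/Sun  1882: Fri/Mon  1883: Sat/Tue  1884: Sun/Thu  1885: Tue/Fri  1886: Wed/Sat  1887: Thu/Sun
Both conditions hold in: 1840, 1868 — 2.

2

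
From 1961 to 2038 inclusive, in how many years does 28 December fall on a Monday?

11

Track 28 December's weekday year by year (advancing +1, or +2 across a Feb 29):
  1961: Thu  1962: Fri (+1)  1963: Sat (+1)  1964: Mon (+2) ✓  1965: Tue (+1)
  1966: Wed (+1)  1967: Thu (+1)  1968: Sat (+2)  1969: Sun (+1)  1970: Mon (+1) ✓
  1971: Tue (+1)  1972: Thu (+2)  1973: Fri (+1)  1974: Sat (+1)  … (50 more years) …
  2025: Sun (+1)  2026: Mon (+1) ✓  2027: Tue (+1)  2028: Thu (+2)  2029: Fri (+1)
  2030: Sat (+1)  2031: Sun (+1)  2032: Tue (+2)  2033: Wed (+1)  2034: Thu (+1)
  2035: Fri (+1)  2036: Sun (+2)  2037: Mon (+1) ✓  2038: Tue (+1)
Monday years: 1964, 1970, 1981, 1987, 1992, 1998, 2009, 2015, 2020, 2026, 2037 — 11 in total.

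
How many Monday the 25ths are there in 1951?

Check the 25th of each month of 1951: Jan 25: Thu, Feb 25: Sun, Mar 25: Sun, Apr 25: Wed, May 25: Fri, Jun 25: Mon, Jul 25: Wed, Aug 25: Sat, Sep 25: Tue, Oct 25: Thu, Nov 25: Sun, Dec 25: Tue.
Monday occurs in June — 1 month.

1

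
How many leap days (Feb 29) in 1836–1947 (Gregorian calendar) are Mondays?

5

Leap years in 1836–1947: 27 of them.
Feb 29 weekday advances by 5 (mod 7) from one leap year to the next four years later (or differs when a century non-leap intervenes).
Leap-day weekdays: 1836:Mon✓ 1840:Sat 1844:Thu 1848:Tue 1852:Sun 1856:Fri 1860:Wed 1864:Mon✓ 1868:Sat 1872:Thu 1876:Tue 1880:Sun 1884:Fri 1888:Wed 1892:Mon✓ 1896:Sat 1904:Mon✓ 1908:Sat 1912:Thu 1916:Tue 1920:Sun 1924:Fri 1928:Wed 1932:Mon✓ 1936:Sat 1940:Thu 1944:Tue
Monday: 1836, 1864, 1892, 1904, 1932 → 5.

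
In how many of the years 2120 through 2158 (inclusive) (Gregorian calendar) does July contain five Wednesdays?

17

July has 31 days; it has five Wednesdays when Wednesday falls among the first (month-length − 28) days — i.e. when July 1 is one of Wednesday/Tuesday/Monday.
July 1 by year: 2120:Mon✓ 2121:Tue✓ 2122:Wed✓ 2123:Thu 2124:Sat 2125:Sun 2126:Mon✓ 2127:Tue✓ 2128:Thu 2129:Fri 2130:Sat 2131:Sun 2132:Tue✓ 2133:Wed✓ 2134:Thu …(9 more)… 2144:Wed✓ 2145:Thu 2146:Fri 2147:Sat 2148:Mon✓ 2149:Tue✓ 2150:Wed✓ 2151:Thu 2152:Sat 2153:Sun 2154:Mon✓ 2155:Tue✓ 2156:Thu 2157:Fri 2158:Sat
Years with five Wednesdays: 2120, 2121, 2122, 2126, 2127, 2132, 2133, 2137, 2138, 2139, 2143, 2144, 2148, 2149, 2150, 2154, 2155 → 17.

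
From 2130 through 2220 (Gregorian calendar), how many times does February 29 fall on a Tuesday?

3

Leap years in 2130–2220: 22 of them.
Feb 29 weekday advances by 5 (mod 7) from one leap year to the next four years later (or differs when a century non-leap intervenes).
Leap-day weekdays: 2132:Fri 2136:Wed 2140:Mon 2144:Sat 2148:Thu 2152:Tue✓ 2156:Sun 2160:Fri 2164:Wed 2168:Mon 2172:Sat 2176:Thu 2180:Tue✓ 2184:Sun 2188:Fri 2192:Wed 2196:Mon 2204:Wed 2208:Mon 2212:Sat 2216:Thu 2220:Tue✓
Tuesday: 2152, 2180, 2220 → 3.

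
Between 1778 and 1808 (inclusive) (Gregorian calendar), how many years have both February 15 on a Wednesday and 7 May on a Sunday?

2

Check each year's weekday for February 15 and 7 May:
  1778: Sun/Thu  1779: Mon/Fri  1780: Tue/Sun  1781: Thu/Mon  1782: Fri/Tue  1783: Sat/Wed  1784: Sun/Fri  1785: Tue/Sat  1786: Wed/Sun ✓  1787: Thu/Mon  1788: Fri/Wed  1789: Sun/Thu  1790: Mon/Fri  1791: Tue/Sat  …(3 more)…  1795: Sun/Thu  1796: Mon/Sat  1797: Wed/Sun ✓  1798: Thu/Mon  1799: Fri/Tue  1800: Sat/Wed  1801: Sun/Thu  1802: Mon/Fri  1803: Tue/Sat  1804: Wed/Mon  1805: Fri/Tue  1806: Sat/Wed  1807: Sun/Thu  1808: Mon/Sat
Both conditions hold in: 1786, 1797 — 2.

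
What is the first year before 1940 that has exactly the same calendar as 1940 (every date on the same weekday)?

Two years share a calendar iff Jan 1 falls on the same weekday and both are leap or both are common. 1940: Jan 1 is Monday, leap year.
1939: Jan 1 Sunday, common
1938: Jan 1 Saturday, common
1937: Jan 1 Friday, common
1936: Jan 1 Wednesday, leap
1935: Jan 1 Tuesday, common
1934: Jan 1 Monday, common
1933: Jan 1 Sunday, common
1932: Jan 1 Friday, leap
1931: Jan 1 Thursday, common
1930: Jan 1 Wednesday, common
1929: Jan 1 Tuesday, common
1928: Jan 1 Sunday, leap
1927: Jan 1 Saturday, common
1926: Jan 1 Friday, common
1925: Jan 1 Thursday, common
1924: Jan 1 Tuesday, leap
1923: Jan 1 Monday, common
1922: Jan 1 Sunday, common
1921: Jan 1 Saturday, common
1920: Jan 1 Thursday, leap
1919: Jan 1 Wednesday, common
1918: Jan 1 Tuesday, common
1917: Jan 1 Monday, common
1916: Jan 1 Saturday, leap
1915: Jan 1 Friday, common
1914: Jan 1 Thursday, common
1913: Jan 1 Wednesday, common
1912: Jan 1 Monday, leap
1912 matches on both conditions.

1912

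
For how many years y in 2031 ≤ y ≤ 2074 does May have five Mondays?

May has 31 days; it has five Mondays when Monday falls among the first (month-length − 28) days — i.e. when May 1 is one of Monday/Sunday/Saturday.
May 1 by year: 2031:Thu 2032:Sat✓ 2033:Sun✓ 2034:Mon✓ 2035:Tue 2036:Thu 2037:Fri 2038:Sat✓ 2039:Sun✓ 2040:Tue 2041:Wed 2042:Thu 2043:Fri 2044:Sun✓ 2045:Mon✓ …(14 more)… 2060:Sat✓ 2061:Sun✓ 2062:Mon✓ 2063:Tue 2064:Thu 2065:Fri 2066:Sat✓ 2067:Sun✓ 2068:Tue 2069:Wed 2070:Thu 2071:Fri 2072:Sun✓ 2073:Mon✓ 2074:Tue
Years with five Mondays: 2032, 2033, 2034, 2038, 2039, 2044, 2045, 2049, 2050, 2051, 2055, 2056, 2060, 2061, 2062, 2066, 2067, 2072, 2073 → 19.

19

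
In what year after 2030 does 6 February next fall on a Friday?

From one year to the next, a fixed date's weekday advances by 1, or by 2 when a Feb 29 lies between the two dates.
2030: February 6 is Wednesday.
2031: Thursday (+1)
2032: Friday (+1)
6 February falls on a Friday in 2032.

2032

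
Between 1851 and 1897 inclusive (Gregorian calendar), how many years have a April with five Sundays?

April has 30 days; it has five Sundays when Sunday falls among the first (month-length − 28) days — i.e. when April 1 is one of Sunday/Saturday.
April 1 by year: 1851:Tue 1852:Thu 1853:Fri 1854:Sat✓ 1855:Sun✓ 1856:Tue 1857:Wed 1858:Thu 1859:Fri 1860:Sun✓ 1861:Mon 1862:Tue 1863:Wed 1864:Fri 1865:Sat✓ …(17 more)… 1883:Sun✓ 1884:Tue 1885:Wed 1886:Thu 1887:Fri 1888:Sun✓ 1889:Mon 1890:Tue 1891:Wed 1892:Fri 1893:Sat✓ 1894:Sun✓ 1895:Mon 1896:Wed 1897:Thu
Years with five Sundays: 1854, 1855, 1860, 1865, 1866, 1871, 1876, 1877, 1882, 1883, 1888, 1893, 1894 → 13.

13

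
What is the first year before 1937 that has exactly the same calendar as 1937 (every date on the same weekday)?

1926

Two years share a calendar iff Jan 1 falls on the same weekday and both are leap or both are common. 1937: Jan 1 is Friday, common year.
1936: Jan 1 Wednesday, leap
1935: Jan 1 Tuesday, common
1934: Jan 1 Monday, common
1933: Jan 1 Sunday, common
1932: Jan 1 Friday, leap
1931: Jan 1 Thursday, common
1930: Jan 1 Wednesday, common
1929: Jan 1 Tuesday, common
1928: Jan 1 Sunday, leap
1927: Jan 1 Saturday, common
1926: Jan 1 Friday, common
1926 matches on both conditions.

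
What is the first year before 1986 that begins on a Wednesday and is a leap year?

1964

Jan 1 advances by 2 weekdays after a leap year and by 1 after a common year.
1986: Jan 1 is Wednesday.
1985: Tuesday
1984: Sunday (leap)
1983: Saturday
1982: Friday
1981: Thursday
1980: Tuesday (leap)
1979: Monday
1978: Sunday
1977: Saturday
1976: Thursday (leap)
1975: Wednesday
1974: Tuesday
1973: Monday
1972: Saturday (leap)
1971: Friday
1970: Thursday
1969: Wednesday
1968: Monday (leap)
1967: Sunday
1966: Saturday
1965: Friday
1964: Wednesday (leap)
1964 begins on a Wednesday and is a leap year.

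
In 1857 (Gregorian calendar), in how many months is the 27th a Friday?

Check the 27th of each month of 1857: Jan 27: Tue, Feb 27: Fri, Mar 27: Fri, Apr 27: Mon, May 27: Wed, Jun 27: Sat, Jul 27: Mon, Aug 27: Thu, Sep 27: Sun, Oct 27: Tue, Nov 27: Fri, Dec 27: Sun.
Friday occurs in February, March, November — 3 months.

3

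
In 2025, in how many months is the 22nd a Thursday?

1

Check the 22nd of each month of 2025: Jan 22: Wed, Feb 22: Sat, Mar 22: Sat, Apr 22: Tue, May 22: Thu, Jun 22: Sun, Jul 22: Tue, Aug 22: Fri, Sep 22: Mon, Oct 22: Wed, Nov 22: Sat, Dec 22: Mon.
Thursday occurs in May — 1 month.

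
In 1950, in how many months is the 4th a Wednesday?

Check the 4th of each month of 1950: Jan 4: Wed, Feb 4: Sat, Mar 4: Sat, Apr 4: Tue, May 4: Thu, Jun 4: Sun, Jul 4: Tue, Aug 4: Fri, Sep 4: Mon, Oct 4: Wed, Nov 4: Sat, Dec 4: Mon.
Wednesday occurs in January, October — 2 months.

2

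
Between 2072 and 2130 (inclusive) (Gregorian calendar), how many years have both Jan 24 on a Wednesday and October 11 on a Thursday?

Check each year's weekday for Jan 24 and October 11:
  2072: Sun/Tue  2073: Tue/Wed  2074: Wed/Thu ✓  2075: Thu/Fri  2076: Fri/Sun  2077: Sun/Mon  2078: Mon/Tue  2079: Tue/Wed  2080: Wed/Fri  2081: Fri/Sat  2082: Sat/Sun  2083: Sun/Mon  2084: Mon/Wed  2085: Wed/Thu ✓  …(31 more)…  2117: Sun/Mon  2118: Mon/Tue  2119: Tue/Wed  2120: Wed/Fri  2121: Fri/Sat  2122: Sat/Sun  2123: Sun/Mon  2124: Mon/Wed  2125: Wed/Thu ✓  2126: Thu/Fri  2127: Fri/Sat  2128: Sat/Mon  2129: Mon/Tue  2130: Tue/Wed
Both conditions hold in: 2074, 2085, 2091, 2103, 2114, 2125 — 6.

6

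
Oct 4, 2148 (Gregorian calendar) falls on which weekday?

January 1, 2148 is a Monday.
October 4 is day 278 of the year, i.e. 277 days after Jan 1.
277 mod 7 = 4, so advance 4 weekdays from Monday: Friday.

Friday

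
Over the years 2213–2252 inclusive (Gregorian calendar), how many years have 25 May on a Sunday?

6

Track 25 May's weekday year by year (advancing +1, or +2 across a Feb 29):
  2213: Tue  2214: Wed (+1)  2215: Thu (+1)  2216: Sat (+2)  2217: Sun (+1) ✓
  2218: Mon (+1)  2219: Tue (+1)  2220: Thu (+2)  2221: Fri (+1)  2222: Sat (+1)
  2223: Sun (+1) ✓  2224: Tue (+2)  2225: Wed (+1)  2226: Thu (+1)  … (12 more years) …
  2239: Sat (+1)  2240: Mon (+2)  2241: Tue (+1)  2242: Wed (+1)  2243: Thu (+1)
  2244: Sat (+2)  2245: Sun (+1) ✓  2246: Mon (+1)  2247: Tue (+1)  2248: Thu (+2)
  2249: Fri (+1)  2250: Sat (+1)  2251: Sun (+1) ✓  2252: Tue (+2)
Sunday years: 2217, 2223, 2228, 2234, 2245, 2251 — 6 in total.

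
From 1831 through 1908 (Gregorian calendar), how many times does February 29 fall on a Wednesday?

Leap years in 1831–1908: 19 of them.
Feb 29 weekday advances by 5 (mod 7) from one leap year to the next four years later (or differs when a century non-leap intervenes).
Leap-day weekdays: 1832:Wed✓ 1836:Mon 1840:Sat 1844:Thu 1848:Tue 1852:Sun 1856:Fri 1860:Wed✓ 1864:Mon 1868:Sat 1872:Thu 1876:Tue 1880:Sun 1884:Fri 1888:Wed✓ 1892:Mon 1896:Sat 1904:Mon 1908:Sat
Wednesday: 1832, 1860, 1888 → 3.

3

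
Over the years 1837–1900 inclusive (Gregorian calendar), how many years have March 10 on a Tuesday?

Track March 10's weekday year by year (advancing +1, or +2 across a Feb 29):
  1837: Fri  1838: Sat (+1)  1839: Sun (+1)  1840: Tue (+2) ✓  1841: Wed (+1)
  1842: Thu (+1)  1843: Fri (+1)  1844: Sun (+2)  1845: Mon (+1)  1846: Tue (+1) ✓
  1847: Wed (+1)  1848: Fri (+2)  1849: Sat (+1)  1850: Sun (+1)  … (36 more years) …
  1887: Thu (+1)  1888: Sat (+2)  1889: Sun (+1)  1890: Mon (+1)  1891: Tue (+1) ✓
  1892: Thu (+2)  1893: Fri (+1)  1894: Sat (+1)  1895: Sun (+1)  1896: Tue (+2) ✓
  1897: Wed (+1)  1898: Thu (+1)  1899: Fri (+1)  1900: Sat (+1)
Tuesday years: 1840, 1846, 1857, 1863, 1868, 1874, 1885, 1891, 1896 — 9 in total.

9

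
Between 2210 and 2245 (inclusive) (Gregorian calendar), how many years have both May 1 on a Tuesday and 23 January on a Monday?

Check each year's weekday for May 1 and 23 January:
  2210: Tue/Tue  2211: Wed/Wed  2212: Fri/Thu  2213: Sat/Sat  2214: Sun/Sun  2215: Mon/Mon  2216: Wed/Tue  2217: Thu/Thu  2218: Fri/Fri  2219: Sat/Sat  2220: Mon/Sun  2221: Tue/Tue  2222: Wed/Wed  2223: Thu/Thu  …(8 more)…  2232: Tue/Mon ✓  2233: Wed/Wed  2234: Thu/Thu  2235: Fri/Fri  2236: Sun/Sat  2237: Mon/Mon  2238: Tue/Tue  2239: Wed/Wed  2240: Fri/Thu  2241: Sat/Sat  2242: Sun/Sun  2243: Mon/Mon  2244: Wed/Tue  2245: Thu/Thu
Both conditions hold in: 2232 — 1.

1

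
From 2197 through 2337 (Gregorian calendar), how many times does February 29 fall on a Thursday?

4

Leap years in 2197–2337: 33 of them.
Feb 29 weekday advances by 5 (mod 7) from one leap year to the next four years later (or differs when a century non-leap intervenes).
Leap-day weekdays: 2204:Wed 2208:Mon 2212:Sat 2216:Thu✓ 2220:Tue 2224:Sun 2228:Fri 2232:Wed 2236:Mon 2240:Sat 2244:Thu✓ 2248:Tue 2252:Sun …(7 more)… 2284:Fri 2288:Wed 2292:Mon 2296:Sat 2304:Mon 2308:Sat 2312:Thu✓ 2316:Tue 2320:Sun 2324:Fri 2328:Wed 2332:Mon 2336:Sat
Thursday: 2216, 2244, 2272, 2312 → 4.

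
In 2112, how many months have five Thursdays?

4

A month of length L has five Thursdays iff its first Thursday is on day ≤ L−28 (so day 1–3 in a 31-day month, 1–2 in a 30-day month, day 1 in a leap February).
Checking each month of 2112: Jan starts Fri (31d); Feb starts Mon (29d); Mar starts Tue (31d) ✓; Apr starts Fri (30d); May starts Sun (31d); Jun starts Wed (30d) ✓; Jul starts Fri (31d); Aug starts Mon (31d); Sep starts Thu (30d) ✓; Oct starts Sat (31d); Nov starts Tue (30d); Dec starts Thu (31d) ✓.
Five-Thursday months: March, June, September, December → 4.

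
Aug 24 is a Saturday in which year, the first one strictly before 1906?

From one year to the next, a fixed date's weekday advances by 1, or by 2 when a Feb 29 lies between the two dates.
1906: August 24 is Friday.
1905: Thursday (−1)
1904: Wednesday (−1)
1903: Monday (−2)
1902: Sunday (−1)
1901: Saturday (−1)
Aug 24 falls on a Saturday in 1901.

1901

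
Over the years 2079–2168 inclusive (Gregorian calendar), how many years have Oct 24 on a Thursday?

12

Track Oct 24's weekday year by year (advancing +1, or +2 across a Feb 29):
  2079: Tue  2080: Thu (+2) ✓  2081: Fri (+1)  2082: Sat (+1)  2083: Sun (+1)
  2084: Tue (+2)  2085: Wed (+1)  2086: Thu (+1) ✓  2087: Fri (+1)  2088: Sun (+2)
  2089: Mon (+1)  2090: Tue (+1)  2091: Wed (+1)  2092: Fri (+2)  … (62 more years) …
  2155: Fri (+1)  2156: Sun (+2)  2157: Mon (+1)  2158: Tue (+1)  2159: Wed (+1)
  2160: Fri (+2)  2161: Sat (+1)  2162: Sun (+1)  2163: Mon (+1)  2164: Wed (+2)
  2165: Thu (+1) ✓  2166: Fri (+1)  2167: Sat (+1)  2168: Mon (+2)
Thursday years: 2080, 2086, 2097, 2109, 2115, 2120, 2126, 2137, 2143, 2148, 2154, 2165 — 12 in total.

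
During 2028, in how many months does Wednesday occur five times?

4

A month of length L has five Wednesdays iff its first Wednesday is on day ≤ L−28 (so day 1–3 in a 31-day month, 1–2 in a 30-day month, day 1 in a leap February).
Checking each month of 2028: Jan starts Sat (31d); Feb starts Tue (29d); Mar starts Wed (31d) ✓; Apr starts Sat (30d); May starts Mon (31d) ✓; Jun starts Thu (30d); Jul starts Sat (31d); Aug starts Tue (31d) ✓; Sep starts Fri (30d); Oct starts Sun (31d); Nov starts Wed (30d) ✓; Dec starts Fri (31d).
Five-Wednesday months: March, May, August, November → 4.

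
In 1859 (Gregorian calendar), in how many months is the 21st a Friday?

Check the 21st of each month of 1859: Jan 21: Fri, Feb 21: Mon, Mar 21: Mon, Apr 21: Thu, May 21: Sat, Jun 21: Tue, Jul 21: Thu, Aug 21: Sun, Sep 21: Wed, Oct 21: Fri, Nov 21: Mon, Dec 21: Wed.
Friday occurs in January, October — 2 months.

2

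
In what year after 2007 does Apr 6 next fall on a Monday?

2009

From one year to the next, a fixed date's weekday advances by 1, or by 2 when a Feb 29 lies between the two dates.
2007: April 6 is Friday.
2008: Sunday (+2)
2009: Monday (+1)
Apr 6 falls on a Monday in 2009.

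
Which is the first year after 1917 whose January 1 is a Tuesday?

1918

Jan 1 advances by 2 weekdays after a leap year and by 1 after a common year.
1917: Jan 1 is Monday.
1918: Tuesday
1918 begins on a Tuesday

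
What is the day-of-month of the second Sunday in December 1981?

13

December 1, 1981 is a Tuesday, so the first Sunday is the 6th.
The second Sunday is 6 + 7 = 13.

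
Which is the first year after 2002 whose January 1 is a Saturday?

2005

Jan 1 advances by 2 weekdays after a leap year and by 1 after a common year.
2002: Jan 1 is Tuesday.
2003: Wednesday
2004: Thursday (leap)
2005: Saturday
2005 begins on a Saturday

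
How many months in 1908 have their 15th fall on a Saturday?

Check the 15th of each month of 1908: Jan 15: Wed, Feb 15: Sat, Mar 15: Sun, Apr 15: Wed, May 15: Fri, Jun 15: Mon, Jul 15: Wed, Aug 15: Sat, Sep 15: Tue, Oct 15: Thu, Nov 15: Sun, Dec 15: Tue.
Saturday occurs in February, August — 2 months.

2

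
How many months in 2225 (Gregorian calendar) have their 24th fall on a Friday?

1

Check the 24th of each month of 2225: Jan 24: Mon, Feb 24: Thu, Mar 24: Thu, Apr 24: Sun, May 24: Tue, Jun 24: Fri, Jul 24: Sun, Aug 24: Wed, Sep 24: Sat, Oct 24: Mon, Nov 24: Thu, Dec 24: Sat.
Friday occurs in June — 1 month.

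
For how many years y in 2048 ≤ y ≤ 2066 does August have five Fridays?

August has 31 days; it has five Fridays when Friday falls among the first (month-length − 28) days — i.e. when August 1 is one of Friday/Thursday/Wednesday.
August 1 by year: 2048:Sat 2049:Sun 2050:Mon 2051:Tue 2052:Thu✓ 2053:Fri✓ 2054:Sat 2055:Sun 2056:Tue 2057:Wed✓ 2058:Thu✓ 2059:Fri✓ 2060:Sun 2061:Mon 2062:Tue 2063:Wed✓ 2064:Fri✓ 2065:Sat 2066:Sun
Years with five Fridays: 2052, 2053, 2057, 2058, 2059, 2063, 2064 → 7.

7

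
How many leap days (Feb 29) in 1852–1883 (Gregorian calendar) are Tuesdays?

Leap years in 1852–1883: 8 of them.
Feb 29 weekday advances by 5 (mod 7) from one leap year to the next four years later (or differs when a century non-leap intervenes).
Leap-day weekdays: 1852:Sun 1856:Fri 1860:Wed 1864:Mon 1868:Sat 1872:Thu 1876:Tue✓ 1880:Sun
Tuesday: 1876 → 1.

1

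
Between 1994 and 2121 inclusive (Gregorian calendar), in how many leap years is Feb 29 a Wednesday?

5

Leap years in 1994–2121: 31 of them.
Feb 29 weekday advances by 5 (mod 7) from one leap year to the next four years later (or differs when a century non-leap intervenes).
Leap-day weekdays: 1996:Thu 2000:Tue 2004:Sun 2008:Fri 2012:Wed✓ 2016:Mon 2020:Sat 2024:Thu 2028:Tue 2032:Sun 2036:Fri 2040:Wed✓ 2044:Mon …(5 more)… 2068:Wed✓ 2072:Mon 2076:Sat 2080:Thu 2084:Tue 2088:Sun 2092:Fri 2096:Wed✓ 2104:Fri 2108:Wed✓ 2112:Mon 2116:Sat 2120:Thu
Wednesday: 2012, 2040, 2068, 2096, 2108 → 5.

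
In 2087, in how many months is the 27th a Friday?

1

Check the 27th of each month of 2087: Jan 27: Mon, Feb 27: Thu, Mar 27: Thu, Apr 27: Sun, May 27: Tue, Jun 27: Fri, Jul 27: Sun, Aug 27: Wed, Sep 27: Sat, Oct 27: Mon, Nov 27: Thu, Dec 27: Sat.
Friday occurs in June — 1 month.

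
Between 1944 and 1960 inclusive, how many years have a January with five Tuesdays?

January has 31 days; it has five Tuesdays when Tuesday falls among the first (month-length − 28) days — i.e. when January 1 is one of Tuesday/Monday/Sunday.
January 1 by year: 1944:Sat 1945:Mon✓ 1946:Tue✓ 1947:Wed 1948:Thu 1949:Sat 1950:Sun✓ 1951:Mon✓ 1952:Tue✓ 1953:Thu 1954:Fri 1955:Sat 1956:Sun✓ 1957:Tue✓ 1958:Wed 1959:Thu 1960:Fri
Years with five Tuesdays: 1945, 1946, 1950, 1951, 1952, 1956, 1957 → 7.

7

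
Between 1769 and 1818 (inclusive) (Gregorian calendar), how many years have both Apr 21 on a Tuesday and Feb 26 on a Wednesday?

2

Check each year's weekday for Apr 21 and Feb 26:
  1769: Fri/Sun  1770: Sat/Mon  1771: Sun/Tue  1772: Tue/Wed ✓  1773: Wed/Fri  1774: Thu/Sat  1775: Fri/Sun  1776: Sun/Mon  1777: Mon/Wed  1778: Tue/Thu  1779: Wed/Fri  1780: Fri/Sat  1781: Sat/Mon  1782: Sun/Tue  …(22 more)…  1805: Sun/Tue  1806: Mon/Wed  1807: Tue/Thu  1808: Thu/Fri  1809: Fri/Sun  1810: Sat/Mon  1811: Sun/Tue  1812: Tue/Wed ✓  1813: Wed/Fri  1814: Thu/Sat  1815: Fri/Sun  1816: Sun/Mon  1817: Mon/Wed  1818: Tue/Thu
Both conditions hold in: 1772, 1812 — 2.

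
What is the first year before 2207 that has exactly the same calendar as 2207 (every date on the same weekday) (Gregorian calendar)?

2201

Two years share a calendar iff Jan 1 falls on the same weekday and both are leap or both are common. 2207: Jan 1 is Thursday, common year.
2206: Jan 1 Wednesday, common
2205: Jan 1 Tuesday, common
2204: Jan 1 Sunday, leap
2203: Jan 1 Saturday, common
2202: Jan 1 Friday, common
2201: Jan 1 Thursday, common
2201 matches on both conditions.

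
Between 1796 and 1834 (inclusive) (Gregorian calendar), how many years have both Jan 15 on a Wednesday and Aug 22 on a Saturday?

1

Check each year's weekday for Jan 15 and Aug 22:
  1796: Fri/Mon  1797: Sun/Tue  1798: Mon/Wed  1799: Tue/Thu  1800: Wed/Fri  1801: Thu/Sat  1802: Fri/Sun  1803: Sat/Mon  1804: Sun/Wed  1805: Tue/Thu  1806: Wed/Fri  1807: Thu/Sat  1808: Fri/Mon  1809: Sun/Tue  …(11 more)…  1821: Mon/Wed  1822: Tue/Thu  1823: Wed/Fri  1824: Thu/Sun  1825: Sat/Mon  1826: Sun/Tue  1827: Mon/Wed  1828: Tue/Fri  1829: Thu/Sat  1830: Fri/Sun  1831: Sat/Mon  1832: Sun/Wed  1833: Tue/Thu  1834: Wed/Fri
Both conditions hold in: 1812 — 1.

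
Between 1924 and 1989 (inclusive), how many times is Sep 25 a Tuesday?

Track Sep 25's weekday year by year (advancing +1, or +2 across a Feb 29):
  1924: Thu  1925: Fri (+1)  1926: Sat (+1)  1927: Sun (+1)  1928: Tue (+2) ✓
  1929: Wed (+1)  1930: Thu (+1)  1931: Fri (+1)  1932: Sun (+2)  1933: Mon (+1)
  1934: Tue (+1) ✓  1935: Wed (+1)  1936: Fri (+2)  1937: Sat (+1)  … (38 more years) …
  1976: Sat (+2)  1977: Sun (+1)  1978: Mon (+1)  1979: Tue (+1) ✓  1980: Thu (+2)
  1981: Fri (+1)  1982: Sat (+1)  1983: Sun (+1)  1984: Tue (+2) ✓  1985: Wed (+1)
  1986: Thu (+1)  1987: Fri (+1)  1988: Sun (+2)  1989: Mon (+1)
Tuesday years: 1928, 1934, 1945, 1951, 1956, 1962, 1973, 1979, 1984 — 9 in total.

9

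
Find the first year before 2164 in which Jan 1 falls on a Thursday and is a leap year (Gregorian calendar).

Jan 1 advances by 2 weekdays after a leap year and by 1 after a common year.
2164: Jan 1 is Sunday (leap).
2163: Saturday
2162: Friday
2161: Thursday
2160: Tuesday (leap)
2159: Monday
2158: Sunday
2157: Saturday
2156: Thursday (leap)
2156 begins on a Thursday and is a leap year.

2156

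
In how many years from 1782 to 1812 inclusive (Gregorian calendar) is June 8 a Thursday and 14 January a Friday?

Check each year's weekday for June 8 and 14 January:
  1782: Sat/Mon  1783: Sun/Tue  1784: Tue/Wed  1785: Wed/Fri  1786: Thu/Sat  1787: Fri/Sun  1788: Sun/Mon  1789: Mon/Wed  1790: Tue/Thu  1791: Wed/Fri  1792: Fri/Sat  1793: Sat/Mon  1794: Sun/Tue  1795: Mon/Wed  …(3 more)…  1799: Sat/Mon  1800: Sun/Tue  1801: Mon/Wed  1802: Tue/Thu  1803: Wed/Fri  1804: Fri/Sat  1805: Sat/Mon  1806: Sun/Tue  1807: Mon/Wed  1808: Wed/Thu  1809: Thu/Sat  1810: Fri/Sun  1811: Sat/Mon  1812: Mon/Tue
Both conditions hold in: no year — 0.

0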